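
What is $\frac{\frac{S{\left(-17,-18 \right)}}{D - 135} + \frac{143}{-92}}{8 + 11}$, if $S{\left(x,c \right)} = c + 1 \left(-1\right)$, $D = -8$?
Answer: $- \frac{18701}{249964} \approx -0.074815$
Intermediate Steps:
$S{\left(x,c \right)} = -1 + c$ ($S{\left(x,c \right)} = c - 1 = -1 + c$)
$\frac{\frac{S{\left(-17,-18 \right)}}{D - 135} + \frac{143}{-92}}{8 + 11} = \frac{\frac{-1 - 18}{-8 - 135} + \frac{143}{-92}}{8 + 11} = \frac{- \frac{19}{-143} + 143 \left(- \frac{1}{92}\right)}{19} = \left(\left(-19\right) \left(- \frac{1}{143}\right) - \frac{143}{92}\right) \frac{1}{19} = \left(\frac{19}{143} - \frac{143}{92}\right) \frac{1}{19} = \left(- \frac{18701}{13156}\right) \frac{1}{19} = - \frac{18701}{249964}$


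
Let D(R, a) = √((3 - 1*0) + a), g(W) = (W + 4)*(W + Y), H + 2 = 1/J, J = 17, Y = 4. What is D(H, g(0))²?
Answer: 19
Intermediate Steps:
H = -33/17 (H = -2 + 1/17 = -33/17 ≈ -1.9412)
g(W) = (4 + W)² (g(W) = (W + 4)*(W + 4) = (4 + W)*(4 + W) = (4 + W)²)
D(R, a) = √(3 + a) (D(R, a) = √((3 + 0) + a) = √(3 + a))
D(H, g(0))² = (√(3 + (16 + 0² + 8*0)))² = (√(3 + (16 + 0 + 0)))² = (√(3 + 16))² = (√19)² = 19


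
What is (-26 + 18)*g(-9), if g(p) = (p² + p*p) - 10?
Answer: -1216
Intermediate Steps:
g(p) = -10 + 2*p² (g(p) = (p² + p²) - 10 = 2*p² - 10 = -10 + 2*p²)
(-26 + 18)*g(-9) = (-26 + 18)*(-10 + 2*(-9)²) = -8*(-10 + 2*81) = -8*(-10 + 162) = -8*152 = -1216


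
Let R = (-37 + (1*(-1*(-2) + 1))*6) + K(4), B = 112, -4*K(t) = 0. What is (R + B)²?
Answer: 8649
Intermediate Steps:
K(t) = 0 (K(t) = -¼*0 = 0)
R = -19 (R = (-37 + (1*(-1*(-2) + 1))*6) + 0 = (-37 + (1*(2 + 1))*6) + 0 = (-37 + (1*3)*6) + 0 = (-37 + 3*6) + 0 = (-37 + 18) + 0 = -19 + 0 = -19)
(R + B)² = (-19 + 112)² = 93² = 8649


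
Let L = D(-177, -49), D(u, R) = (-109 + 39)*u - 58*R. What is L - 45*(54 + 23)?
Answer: 11767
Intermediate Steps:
D(u, R) = -70*u - 58*R
L = 15232 (L = -70*(-177) - 58*(-49) = 12390 + 2842 = 15232)
L - 45*(54 + 23) = 15232 - 45*(54 + 23) = 15232 - 45*77 = 15232 - 3465 = 11767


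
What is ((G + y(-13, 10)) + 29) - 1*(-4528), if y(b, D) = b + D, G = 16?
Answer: 4570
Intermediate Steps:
y(b, D) = D + b
((G + y(-13, 10)) + 29) - 1*(-4528) = ((16 + (10 - 13)) + 29) - 1*(-4528) = ((16 - 3) + 29) + 4528 = (13 + 29) + 4528 = 42 + 4528 = 4570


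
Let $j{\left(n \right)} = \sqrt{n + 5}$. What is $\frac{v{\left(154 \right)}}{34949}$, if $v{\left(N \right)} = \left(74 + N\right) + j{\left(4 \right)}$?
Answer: $\frac{231}{34949} \approx 0.0066096$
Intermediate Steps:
$j{\left(n \right)} = \sqrt{5 + n}$
$v{\left(N \right)} = 77 + N$ ($v{\left(N \right)} = \left(74 + N\right) + \sqrt{5 + 4} = \left(74 + N\right) + \sqrt{9} = \left(74 + N\right) + 3 = 77 + N$)
$\frac{v{\left(154 \right)}}{34949} = \frac{77 + 154}{34949} = 231 \cdot \frac{1}{34949} = \frac{231}{34949}$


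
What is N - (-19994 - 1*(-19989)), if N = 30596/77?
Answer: 30981/77 ≈ 402.35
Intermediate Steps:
N = 30596/77 (N = 30596*(1/77) = 30596/77 ≈ 397.35)
N - (-19994 - 1*(-19989)) = 30596/77 - (-19994 - 1*(-19989)) = 30596/77 - (-19994 + 19989) = 30596/77 - 1*(-5) = 30596/77 + 5 = 30981/77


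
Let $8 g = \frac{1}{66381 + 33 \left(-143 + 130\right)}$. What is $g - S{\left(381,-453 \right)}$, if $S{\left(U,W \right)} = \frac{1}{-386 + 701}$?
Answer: $- \frac{58589}{18466560} \approx -0.0031727$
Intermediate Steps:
$S{\left(U,W \right)} = \frac{1}{315}$
$g = \frac{1}{527616}$ ($g = \frac{1}{8 \left(66381 + 33 \left(-143 + 130\right)\right)} = \frac{1}{8 \left(66381 + 33 \left(-13\right)\right)} = \frac{1}{8 \left(66381 - 429\right)} = \frac{1}{8 \cdot 65952} = \frac{1}{8} \cdot \frac{1}{65952} = \frac{1}{527616} \approx 1.8953 \cdot 10^{-6}$)
$g - S{\left(381,-453 \right)} = \frac{1}{527616} - \frac{1}{315} = - \frac{58589}{18466560}$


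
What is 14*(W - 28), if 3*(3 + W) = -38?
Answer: -1834/3 ≈ -611.33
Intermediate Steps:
W = -47/3 (W = -3 + (1/3)*(-38) = -3 - 38/3 = -47/3 ≈ -15.667)
14*(W - 28) = 14*(-47/3 - 28) = 14*(-131/3) = -1834/3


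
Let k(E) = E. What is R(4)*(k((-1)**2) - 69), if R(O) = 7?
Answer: -476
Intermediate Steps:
R(4)*(k((-1)**2) - 69) = 7*((-1)**2 - 69) = 7*(1 - 69) = 7*(-68) = -476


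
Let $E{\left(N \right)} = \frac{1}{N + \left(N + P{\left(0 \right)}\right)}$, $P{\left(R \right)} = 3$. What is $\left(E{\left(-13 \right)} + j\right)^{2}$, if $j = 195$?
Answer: $\frac{20106256}{529} \approx 38008.0$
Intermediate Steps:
$E{\left(N \right)} = \frac{1}{3 + 2 N}$ ($E{\left(N \right)} = \frac{1}{N + \left(N + 3\right)} = \frac{1}{N + \left(3 + N\right)} = \frac{1}{3 + 2 N}$)
$\left(E{\left(-13 \right)} + j\right)^{2} = \left(\frac{1}{3 + 2 \left(-13\right)} + 195\right)^{2} = \left(\frac{1}{3 - 26} + 195\right)^{2} = \left(\frac{1}{-23} + 195\right)^{2} = \left(- \frac{1}{23} + 195\right)^{2} = \left(\frac{4484}{23}\right)^{2} = \frac{20106256}{529}$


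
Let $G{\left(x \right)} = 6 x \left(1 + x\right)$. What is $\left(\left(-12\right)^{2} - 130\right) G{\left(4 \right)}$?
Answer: $1680$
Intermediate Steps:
$G{\left(x \right)} = 6 x \left(1 + x\right)$
$\left(\left(-12\right)^{2} - 130\right) G{\left(4 \right)} = \left(\left(-12\right)^{2} - 130\right) 6 \cdot 4 \left(1 + 4\right) = \left(144 - 130\right) 6 \cdot 4 \cdot 5 = 14 \cdot 120 = 1680$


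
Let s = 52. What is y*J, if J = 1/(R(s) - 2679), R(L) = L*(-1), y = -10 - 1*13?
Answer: 23/2731 ≈ 0.0084218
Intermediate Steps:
y = -23 (y = -10 - 13 = -23)
R(L) = -L
J = -1/2731 (J = 1/(-1*52 - 2679) = 1/(-52 - 2679) = 1/(-2731) = -1/2731 ≈ -0.00036617)
y*J = -23*(-1/2731) = 23/2731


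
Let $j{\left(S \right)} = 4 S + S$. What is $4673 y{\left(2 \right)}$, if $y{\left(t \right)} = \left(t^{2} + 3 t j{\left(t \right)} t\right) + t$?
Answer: $588798$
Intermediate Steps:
$j{\left(S \right)} = 5 S$
$y{\left(t \right)} = t + t^{2} + 15 t^{3}$ ($y{\left(t \right)} = \left(t^{2} + 3 t 5 t t\right) + t = \left(t^{2} + 15 t^{2} t\right) + t = \left(t^{2} + 15 t^{3}\right) + t = t + t^{2} + 15 t^{3}$)
$4673 y{\left(2 \right)} = 4673 \cdot 2 \left(1 + 2 + 15 \cdot 2^{2}\right) = 4673 \cdot 2 \left(1 + 2 + 15 \cdot 4\right) = 4673 \cdot 2 \left(1 + 2 + 60\right) = 4673 \cdot 2 \cdot 63 = 4673 \cdot 126 = 588798$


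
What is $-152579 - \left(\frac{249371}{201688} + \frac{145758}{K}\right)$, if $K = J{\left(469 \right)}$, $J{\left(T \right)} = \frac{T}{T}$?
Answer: $- \frac{60171242227}{201688} \approx -2.9834 \cdot 10^{5}$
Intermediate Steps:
$J{\left(T \right)} = 1$
$K = 1$
$-152579 - \left(\frac{249371}{201688} + \frac{145758}{K}\right) = -152579 - \left(\frac{249371}{201688} + \frac{145758}{1}\right) = -152579 - \left(249371 \cdot \frac{1}{201688} + 145758 \cdot 1\right) = -152579 - \left(\frac{249371}{201688} + 145758\right) = -152579 - \frac{29397888875}{201688} = - \frac{60171242227}{201688}$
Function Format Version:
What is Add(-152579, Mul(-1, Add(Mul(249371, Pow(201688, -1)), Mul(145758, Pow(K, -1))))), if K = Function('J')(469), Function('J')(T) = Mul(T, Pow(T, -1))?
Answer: Rational(-60171242227, 201688) ≈ -2.9834e+5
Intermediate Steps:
Function('J')(T) = 1
K = 1
Add(-152579, Mul(-1, Add(Mul(249371, Pow(201688, -1)), Mul(145758, Pow(K, -1))))) = Add(-152579, Mul(-1, Add(Mul(249371, Pow(201688, -1)), Mul(145758, Pow(1, -1))))) = Add(-152579, Mul(-1, Add(Mul(249371, Rational(1, 201688)), Mul(145758, 1)))) = Add(-152579, Mul(-1, Add(Rational(249371, 201688), 145758))) = Add(-152579, Mul(-1, Rational(29397888875, 201688))) = Add(-152579, Rational(-29397888875, 201688)) = Rational(-60171242227, 201688)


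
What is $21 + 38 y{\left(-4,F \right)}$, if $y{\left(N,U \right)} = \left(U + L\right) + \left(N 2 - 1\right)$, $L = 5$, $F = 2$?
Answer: $-55$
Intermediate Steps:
$y{\left(N,U \right)} = 4 + U + 2 N$ ($y{\left(N,U \right)} = \left(U + 5\right) + \left(N 2 - 1\right) = \left(5 + U\right) + \left(2 N - 1\right) = \left(5 + U\right) + \left(-1 + 2 N\right) = 4 + U + 2 N$)
$21 + 38 y{\left(-4,F \right)} = 21 + 38 \left(4 + 2 + 2 \left(-4\right)\right) = 21 + 38 \left(4 + 2 - 8\right) = 21 + 38 \left(-2\right) = 21 - 76 = -55$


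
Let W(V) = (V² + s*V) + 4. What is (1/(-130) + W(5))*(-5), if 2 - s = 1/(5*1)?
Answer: -4939/26 ≈ -189.96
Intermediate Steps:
s = 9/5 (s = 2 - 1/(5*1) = 2 - 1/5 = 2 - 1*⅕ = 2 - ⅕ = 9/5 ≈ 1.8000)
W(V) = 4 + V² + 9*V/5 (W(V) = (V² + 9*V/5) + 4 = 4 + V² + 9*V/5)
(1/(-130) + W(5))*(-5) = (1/(-130) + (4 + 5² + (9/5)*5))*(-5) = (-1/130 + (4 + 25 + 9))*(-5) = (-1/130 + 38)*(-5) = (4939/130)*(-5) = -4939/26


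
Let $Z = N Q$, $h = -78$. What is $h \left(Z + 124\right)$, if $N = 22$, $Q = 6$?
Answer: $-19968$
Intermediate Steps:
$Z = 132$ ($Z = 22 \cdot 6 = 132$)
$h \left(Z + 124\right) = - 78 \left(132 + 124\right) = \left(-78\right) 256 = -19968$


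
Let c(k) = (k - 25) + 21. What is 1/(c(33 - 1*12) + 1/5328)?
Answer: 5328/90577 ≈ 0.058823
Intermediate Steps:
c(k) = -4 + k (c(k) = (-25 + k) + 21 = -4 + k)
1/(c(33 - 1*12) + 1/5328) = 1/((-4 + (33 - 1*12)) + 1/5328) = 1/((-4 + (33 - 12)) + 1/5328) = 1/((-4 + 21) + 1/5328) = 1/(17 + 1/5328) = 1/(90577/5328) = 5328/90577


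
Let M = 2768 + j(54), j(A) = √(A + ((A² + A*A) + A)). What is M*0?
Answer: 0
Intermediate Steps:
j(A) = √(2*A + 2*A²) (j(A) = √(A + ((A² + A²) + A)) = √(A + (2*A² + A)) = √(A + (A + 2*A²)) = √(2*A + 2*A²))
M = 2768 + 6*√165 (M = 2768 + √2*√(54*(1 + 54)) = 2768 + √2*√(54*55) = 2768 + √2*√2970 = 2768 + √2*(3*√330) = 2768 + 6*√165 ≈ 2845.1)
M*0 = (2768 + 6*√165)*0 = 0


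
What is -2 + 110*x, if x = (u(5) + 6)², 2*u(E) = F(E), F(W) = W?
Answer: 15891/2 ≈ 7945.5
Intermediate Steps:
u(E) = E/2
x = 289/4 (x = ((½)*5 + 6)² = (5/2 + 6)² = (17/2)² = 289/4 ≈ 72.250)
-2 + 110*x = -2 + 110*(289/4) = -2 + 15895/2 = 15891/2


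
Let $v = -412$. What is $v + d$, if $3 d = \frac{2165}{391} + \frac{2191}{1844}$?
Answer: $- \frac{886312003}{2163012} \approx -409.76$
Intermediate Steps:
$d = \frac{4848941}{2163012}$ ($d = \frac{\frac{2165}{391} + \frac{2191}{1844}}{3} = \frac{1}{3} \cdot \frac{4848941}{721004} = \frac{4848941}{2163012} \approx 2.2418$)
$v + d = -412 + \frac{4848941}{2163012} = - \frac{886312003}{2163012}$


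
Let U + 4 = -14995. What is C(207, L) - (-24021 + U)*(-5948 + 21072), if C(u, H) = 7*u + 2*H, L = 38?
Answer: 590140005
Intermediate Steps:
C(u, H) = 2*H + 7*u
U = -14999 (U = -4 - 14995 = -14999)
C(207, L) - (-24021 + U)*(-5948 + 21072) = (2*38 + 7*207) - (-24021 - 14999)*(-5948 + 21072) = (76 + 1449) - (-39020)*15124 = 1525 - 1*(-590138480) = 1525 + 590138480 = 590140005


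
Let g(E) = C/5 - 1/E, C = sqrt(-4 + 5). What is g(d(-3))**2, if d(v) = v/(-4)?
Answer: 289/225 ≈ 1.2844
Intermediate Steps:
d(v) = -v/4 (d(v) = v*(-1/4) = -v/4)
C = 1 (C = sqrt(1) = 1)
g(E) = 1/5 - 1/E
g(d(-3))**2 = ((-5 - 1/4*(-3))/(5*((-1/4*(-3)))))**2 = ((-5 + 3/4)/(5*(3/4)))**2 = ((1/5)*(4/3)*(-17/4))**2 = (-17/15)**2 = 289/225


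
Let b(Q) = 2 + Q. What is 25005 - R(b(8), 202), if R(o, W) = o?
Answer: 24995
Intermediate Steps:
25005 - R(b(8), 202) = 25005 - (2 + 8) = 25005 - 1*10 = 25005 - 10 = 24995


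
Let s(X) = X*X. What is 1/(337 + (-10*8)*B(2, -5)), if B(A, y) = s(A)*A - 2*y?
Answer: -1/1103 ≈ -0.00090662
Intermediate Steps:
s(X) = X²
B(A, y) = A³ - 2*y (B(A, y) = A²*A - 2*y = A³ - 2*y)
1/(337 + (-10*8)*B(2, -5)) = 1/(337 + (-10*8)*(2³ - 2*(-5))) = 1/(337 - 80*(8 + 10)) = 1/(337 - 80*18) = 1/(337 - 1440) = 1/(-1103) = -1/1103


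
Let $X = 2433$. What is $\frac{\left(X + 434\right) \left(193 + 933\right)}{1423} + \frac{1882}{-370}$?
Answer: $\frac{595885727}{263255} \approx 2263.5$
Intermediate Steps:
$\frac{\left(X + 434\right) \left(193 + 933\right)}{1423} + \frac{1882}{-370} = \frac{\left(2433 + 434\right) \left(193 + 933\right)}{1423} + \frac{1882}{-370} = 2867 \cdot 1126 \cdot \frac{1}{1423} + 1882 \left(- \frac{1}{370}\right) = 3228242 \cdot \frac{1}{1423} - \frac{941}{185} = \frac{3228242}{1423} - \frac{941}{185} = \frac{595885727}{263255}$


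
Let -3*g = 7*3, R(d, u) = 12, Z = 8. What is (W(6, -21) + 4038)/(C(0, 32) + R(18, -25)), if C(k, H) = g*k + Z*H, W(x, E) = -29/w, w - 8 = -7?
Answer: 4009/268 ≈ 14.959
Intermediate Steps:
g = -7 (g = -7*3/3 = -⅓*21 = -7)
w = 1 (w = 8 - 7 = 1)
W(x, E) = -29 (W(x, E) = -29/1 = -29*1 = -29)
C(k, H) = -7*k + 8*H
(W(6, -21) + 4038)/(C(0, 32) + R(18, -25)) = (-29 + 4038)/((-7*0 + 8*32) + 12) = 4009/((0 + 256) + 12) = 4009/(256 + 12) = 4009/268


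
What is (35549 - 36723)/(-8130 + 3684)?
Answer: 587/2223 ≈ 0.26406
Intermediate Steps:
(35549 - 36723)/(-8130 + 3684) = -1174/(-4446) = -1174*(-1/4446) = 587/2223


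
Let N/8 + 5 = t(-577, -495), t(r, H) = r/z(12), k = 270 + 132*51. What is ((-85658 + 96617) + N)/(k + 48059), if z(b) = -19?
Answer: 212077/1046159 ≈ 0.20272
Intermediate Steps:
k = 7002 (k = 270 + 6732 = 7002)
t(r, H) = -r/19 (t(r, H) = r/(-19) = r*(-1/19) = -r/19)
N = 3856/19 (N = -40 + 8*(-1/19*(-577)) = -40 + 8*(577/19) = -40 + 4616/19 = 3856/19 ≈ 202.95)
((-85658 + 96617) + N)/(k + 48059) = ((-85658 + 96617) + 3856/19)/(7002 + 48059) = (10959 + 3856/19)/55061 = (212077/19)*(1/55061) = 212077/1046159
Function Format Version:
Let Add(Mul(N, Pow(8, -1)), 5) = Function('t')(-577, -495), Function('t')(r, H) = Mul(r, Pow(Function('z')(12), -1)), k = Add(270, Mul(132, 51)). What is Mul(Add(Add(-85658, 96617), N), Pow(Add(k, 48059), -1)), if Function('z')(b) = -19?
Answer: Rational(212077, 1046159) ≈ 0.20272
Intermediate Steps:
k = 7002 (k = Add(270, 6732) = 7002)
Function('t')(r, H) = Mul(Rational(-1, 19), r) (Function('t')(r, H) = Mul(r, Pow(-19, -1)) = Mul(r, Rational(-1, 19)) = Mul(Rational(-1, 19), r))
N = Rational(3856, 19) (N = Add(-40, Mul(8, Mul(Rational(-1, 19), -577))) = Add(-40, Mul(8, Rational(577, 19))) = Add(-40, Rational(4616, 19)) = Rational(3856, 19) ≈ 202.95)
Mul(Add(Add(-85658, 96617), N), Pow(Add(k, 48059), -1)) = Mul(Add(Add(-85658, 96617), Rational(3856, 19)), Pow(Add(7002, 48059), -1)) = Mul(Add(10959, Rational(3856, 19)), Pow(55061, -1)) = Mul(Rational(212077, 19), Rational(1, 55061)) = Rational(212077, 1046159)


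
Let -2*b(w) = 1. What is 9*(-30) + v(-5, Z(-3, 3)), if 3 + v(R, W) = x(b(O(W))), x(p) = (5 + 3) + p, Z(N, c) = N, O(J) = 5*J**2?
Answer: -531/2 ≈ -265.50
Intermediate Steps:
b(w) = -1/2 (b(w) = -1/2*1 = -1/2)
x(p) = 8 + p
v(R, W) = 9/2 (v(R, W) = -3 + (8 - 1/2) = -3 + 15/2 = 9/2)
9*(-30) + v(-5, Z(-3, 3)) = 9*(-30) + 9/2 = -270 + 9/2 = -531/2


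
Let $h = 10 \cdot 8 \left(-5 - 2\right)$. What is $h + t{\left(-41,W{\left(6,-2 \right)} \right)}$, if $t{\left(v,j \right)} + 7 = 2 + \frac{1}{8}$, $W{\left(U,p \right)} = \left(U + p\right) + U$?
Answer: $- \frac{4519}{8} \approx -564.88$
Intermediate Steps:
$W{\left(U,p \right)} = p + 2 U$
$h = -560$ ($h = 80 \left(-7\right) = -560$)
$t{\left(v,j \right)} = - \frac{39}{8}$ ($t{\left(v,j \right)} = -7 + \left(2 + \frac{1}{8}\right) = -7 + \frac{17}{8} = - \frac{39}{8}$)
$h + t{\left(-41,W{\left(6,-2 \right)} \right)} = -560 - \frac{39}{8} = - \frac{4519}{8}$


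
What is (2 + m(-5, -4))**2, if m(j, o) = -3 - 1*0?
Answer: 1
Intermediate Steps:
m(j, o) = -3 (m(j, o) = -3 + 0 = -3)
(2 + m(-5, -4))**2 = (2 - 3)**2 = (-1)**2 = 1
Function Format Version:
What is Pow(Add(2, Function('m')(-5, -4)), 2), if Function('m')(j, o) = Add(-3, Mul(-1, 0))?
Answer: 1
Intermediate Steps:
Function('m')(j, o) = -3 (Function('m')(j, o) = Add(-3, 0) = -3)
Pow(Add(2, Function('m')(-5, -4)), 2) = Pow(Add(2, -3), 2) = Pow(-1, 2) = 1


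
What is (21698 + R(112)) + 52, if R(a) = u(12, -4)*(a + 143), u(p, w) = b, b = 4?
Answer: 22770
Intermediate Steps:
u(p, w) = 4
R(a) = 572 + 4*a (R(a) = 4*(a + 143) = 4*(143 + a) = 572 + 4*a)
(21698 + R(112)) + 52 = (21698 + (572 + 4*112)) + 52 = (21698 + (572 + 448)) + 52 = (21698 + 1020) + 52 = 22718 + 52 = 22770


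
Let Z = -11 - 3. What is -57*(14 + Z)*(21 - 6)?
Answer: 0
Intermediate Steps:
Z = -14
-57*(14 + Z)*(21 - 6) = -57*(14 - 14)*(21 - 6) = -0*15 = -57*0 = 0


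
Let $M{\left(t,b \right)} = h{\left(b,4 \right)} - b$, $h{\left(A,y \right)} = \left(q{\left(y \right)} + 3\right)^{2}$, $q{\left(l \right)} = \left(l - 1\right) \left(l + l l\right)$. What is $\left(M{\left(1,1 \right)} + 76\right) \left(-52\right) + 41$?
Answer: $-210247$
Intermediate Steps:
$q{\left(l \right)} = \left(-1 + l\right) \left(l + l^{2}\right)$
$h{\left(A,y \right)} = \left(3 + y^{3} - y\right)^{2}$ ($h{\left(A,y \right)} = \left(\left(y^{3} - y\right) + 3\right)^{2} = \left(3 + y^{3} - y\right)^{2}$)
$M{\left(t,b \right)} = 3969 - b$ ($M{\left(t,b \right)} = \left(3 + 4^{3} - 4\right)^{2} - b = \left(3 + 64 - 4\right)^{2} - b = 63^{2} - b = 3969 - b$)
$\left(M{\left(1,1 \right)} + 76\right) \left(-52\right) + 41 = \left(\left(3969 - 1\right) + 76\right) \left(-52\right) + 41 = \left(3968 + 76\right) \left(-52\right) + 41 = 4044 \left(-52\right) + 41 = -210288 + 41 = -210247$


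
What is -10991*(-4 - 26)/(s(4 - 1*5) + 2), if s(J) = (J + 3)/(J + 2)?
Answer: 164865/2 ≈ 82433.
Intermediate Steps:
s(J) = (3 + J)/(2 + J)
-10991*(-4 - 26)/(s(4 - 1*5) + 2) = -10991*(-4 - 26)/((3 + (4 - 1*5))/(2 + (4 - 1*5)) + 2) = -10991*(-30/((3 + (4 - 5))/(2 + (4 - 5)) + 2)) = -10991*(-30/((3 - 1)/(2 - 1) + 2)) = -10991*(-30/(2/1 + 2)) = -10991*(-30/(1*2 + 2)) = -10991*(-30/(2 + 2)) = -10991*(-30/4) = -10991*(-30*¼) = -10991*(-15)/2 = -1*(-164865/2) = 164865/2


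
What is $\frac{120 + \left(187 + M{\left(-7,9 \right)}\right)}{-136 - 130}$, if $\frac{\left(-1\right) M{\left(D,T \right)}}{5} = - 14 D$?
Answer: $\frac{183}{266} \approx 0.68797$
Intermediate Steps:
$M{\left(D,T \right)} = 70 D$ ($M{\left(D,T \right)} = - 5 \left(- 14 D\right) = 70 D$)
$\frac{120 + \left(187 + M{\left(-7,9 \right)}\right)}{-136 - 130} = \frac{120 + \left(187 + 70 \left(-7\right)\right)}{-136 - 130} = \frac{120 + \left(187 - 490\right)}{-136 + \left(-230 + 100\right)} = \frac{120 - 303}{-136 - 130} = - \frac{183}{-266} = \left(-183\right) \left(- \frac{1}{266}\right) = \frac{183}{266}$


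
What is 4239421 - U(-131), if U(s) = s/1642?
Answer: 6961129413/1642 ≈ 4.2394e+6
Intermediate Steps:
U(s) = s/1642 (U(s) = s*(1/1642) = s/1642)
4239421 - U(-131) = 4239421 - (-131)/1642 = 4239421 - 1*(-131/1642) = 4239421 + 131/1642 = 6961129413/1642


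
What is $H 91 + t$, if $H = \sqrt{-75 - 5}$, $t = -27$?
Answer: $-27 + 364 i \sqrt{5} \approx -27.0 + 813.93 i$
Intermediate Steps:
$H = 4 i \sqrt{5}$ ($H = \sqrt{-80} = 4 i \sqrt{5} \approx 8.9443 i$)
$H 91 + t = 4 i \sqrt{5} \cdot 91 - 27 = 364 i \sqrt{5} - 27 = -27 + 364 i \sqrt{5}$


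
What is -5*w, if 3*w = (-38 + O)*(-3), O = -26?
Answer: -320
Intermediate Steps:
w = 64 (w = ((-38 - 26)*(-3))/3 = (-64*(-3))/3 = (1/3)*192 = 64)
-5*w = -5*64 = -320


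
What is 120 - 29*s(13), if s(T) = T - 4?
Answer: -141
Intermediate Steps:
s(T) = -4 + T
120 - 29*s(13) = 120 - 29*(-4 + 13) = 120 - 29*9 = 120 - 261 = -141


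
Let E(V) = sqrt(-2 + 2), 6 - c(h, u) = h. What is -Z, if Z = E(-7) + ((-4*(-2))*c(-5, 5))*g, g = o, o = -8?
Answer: 704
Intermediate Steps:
c(h, u) = 6 - h
g = -8
E(V) = 0 (E(V) = sqrt(0) = 0)
Z = -704 (Z = 0 + ((-4*(-2))*(6 - 1*(-5)))*(-8) = 0 + (8*(6 + 5))*(-8) = 0 + (8*11)*(-8) = 0 + 88*(-8) = 0 - 704 = -704)
-Z = -1*(-704) = 704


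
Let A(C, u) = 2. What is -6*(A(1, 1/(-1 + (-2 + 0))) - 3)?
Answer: 6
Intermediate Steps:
-6*(A(1, 1/(-1 + (-2 + 0))) - 3) = -6*(2 - 3) = -6*(-1) = 6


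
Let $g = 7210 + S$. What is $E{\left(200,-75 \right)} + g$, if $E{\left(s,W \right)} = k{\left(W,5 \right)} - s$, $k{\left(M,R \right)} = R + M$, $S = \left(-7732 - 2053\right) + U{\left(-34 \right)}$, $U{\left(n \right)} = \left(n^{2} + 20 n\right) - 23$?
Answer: $-2392$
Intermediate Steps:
$U{\left(n \right)} = -23 + n^{2} + 20 n$
$S = -9332$ ($S = \left(-7732 - 2053\right) + \left(-23 + \left(-34\right)^{2} + 20 \left(-34\right)\right) = -9785 - -453 = -9785 + 453 = -9332$)
$g = -2122$ ($g = 7210 - 9332 = -2122$)
$k{\left(M,R \right)} = M + R$
$E{\left(s,W \right)} = 5 + W - s$ ($E{\left(s,W \right)} = \left(W + 5\right) - s = \left(5 + W\right) - s = 5 + W - s$)
$E{\left(200,-75 \right)} + g = \left(5 - 75 - 200\right) - 2122 = -270 - 2122 = -2392$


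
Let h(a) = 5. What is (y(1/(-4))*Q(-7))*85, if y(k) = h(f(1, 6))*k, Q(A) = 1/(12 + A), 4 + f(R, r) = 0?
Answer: -85/4 ≈ -21.250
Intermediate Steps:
f(R, r) = -4 (f(R, r) = -4 + 0 = -4)
y(k) = 5*k
(y(1/(-4))*Q(-7))*85 = ((5/(-4))/(12 - 7))*85 = ((5*(-1/4))/5)*85 = -5/4*1/5*85 = -1/4*85 = -85/4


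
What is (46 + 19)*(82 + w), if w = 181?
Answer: 17095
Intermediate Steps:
(46 + 19)*(82 + w) = (46 + 19)*(82 + 181) = 65*263 = 17095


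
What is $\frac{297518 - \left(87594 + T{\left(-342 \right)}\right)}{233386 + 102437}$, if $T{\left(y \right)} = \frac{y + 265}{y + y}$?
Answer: $\frac{4631869}{7409772} \approx 0.6251$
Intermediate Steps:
$T{\left(y \right)} = \frac{265 + y}{2 y}$
$\frac{297518 - \left(87594 + T{\left(-342 \right)}\right)}{233386 + 102437} = \frac{297518 - \left(87594 + \frac{265 - 342}{2 \left(-342\right)}\right)}{233386 + 102437} = \frac{297518 - \left(87594 + \frac{1}{2} \left(- \frac{1}{342}\right) \left(-77\right)\right)}{335823} = \left(297518 - \frac{59914373}{684}\right) \frac{1}{335823} = \frac{143587939}{684} \cdot \frac{1}{335823} = \frac{4631869}{7409772}$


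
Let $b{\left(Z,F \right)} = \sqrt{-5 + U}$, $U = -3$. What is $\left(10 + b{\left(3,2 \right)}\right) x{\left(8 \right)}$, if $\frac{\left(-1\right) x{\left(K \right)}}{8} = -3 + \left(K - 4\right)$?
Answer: $-80 - 16 i \sqrt{2} \approx -80.0 - 22.627 i$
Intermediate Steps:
$x{\left(K \right)} = 56 - 8 K$ ($x{\left(K \right)} = - 8 \left(-3 + \left(K - 4\right)\right) = - 8 \left(-3 + \left(-4 + K\right)\right) = - 8 \left(-7 + K\right) = 56 - 8 K$)
$b{\left(Z,F \right)} = 2 i \sqrt{2}$ ($b{\left(Z,F \right)} = \sqrt{-5 - 3} = \sqrt{-8} = 2 i \sqrt{2}$)
$\left(10 + b{\left(3,2 \right)}\right) x{\left(8 \right)} = \left(10 + 2 i \sqrt{2}\right) \left(56 - 64\right) = \left(10 + 2 i \sqrt{2}\right) \left(-8\right) = -80 - 16 i \sqrt{2}$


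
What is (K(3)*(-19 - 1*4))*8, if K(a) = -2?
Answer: 368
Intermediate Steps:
(K(3)*(-19 - 1*4))*8 = -2*(-19 - 1*4)*8 = -2*(-19 - 4)*8 = -2*(-23)*8 = 46*8 = 368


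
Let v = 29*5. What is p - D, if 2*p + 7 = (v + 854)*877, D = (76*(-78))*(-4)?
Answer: 414346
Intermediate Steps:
v = 145
D = 23712 (D = -5928*(-4) = 23712)
p = 438058 (p = -7/2 + ((145 + 854)*877)/2 = -7/2 + (999*877)/2 = -7/2 + (1/2)*876123 = -7/2 + 876123/2 = 438058)
p - D = 438058 - 1*23712 = 438058 - 23712 = 414346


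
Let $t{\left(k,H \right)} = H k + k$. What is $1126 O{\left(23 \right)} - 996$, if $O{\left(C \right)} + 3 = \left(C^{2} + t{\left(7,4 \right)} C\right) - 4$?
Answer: $1493206$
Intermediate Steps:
$t{\left(k,H \right)} = k + H k$
$O{\left(C \right)} = -7 + C^{2} + 35 C$ ($O{\left(C \right)} = -3 - \left(4 - C^{2} - 7 \left(1 + 4\right) C\right) = -3 - \left(4 - C^{2} - 7 \cdot 5 C\right) = -3 - \left(4 - C^{2} - 35 C\right) = -3 + \left(-4 + C^{2} + 35 C\right) = -7 + C^{2} + 35 C$)
$1126 O{\left(23 \right)} - 996 = 1126 \left(-7 + 23^{2} + 35 \cdot 23\right) - 996 = 1126 \left(-7 + 529 + 805\right) - 996 = 1126 \cdot 1327 - 996 = 1494202 - 996 = 1493206$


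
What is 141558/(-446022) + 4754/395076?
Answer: -498201665/1631598034 ≈ -0.30535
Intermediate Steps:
141558/(-446022) + 4754/395076 = 141558*(-1/446022) + 4754*(1/395076) = -23593/74337 + 2377/197538 = -498201665/1631598034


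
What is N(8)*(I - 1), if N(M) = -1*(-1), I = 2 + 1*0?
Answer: 1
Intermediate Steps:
I = 2 (I = 2 + 0 = 2)
N(M) = 1
N(8)*(I - 1) = 1*(2 - 1) = 1*1 = 1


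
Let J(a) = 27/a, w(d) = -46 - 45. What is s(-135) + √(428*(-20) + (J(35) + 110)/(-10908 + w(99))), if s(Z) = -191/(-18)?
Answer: 191/18 + I*√1268576810995305/384965 ≈ 10.611 + 92.52*I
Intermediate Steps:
s(Z) = 191/18 (s(Z) = -191*(-1/18) = 191/18)
w(d) = -91
s(-135) + √(428*(-20) + (J(35) + 110)/(-10908 + w(99))) = 191/18 + √(428*(-20) + (27/35 + 110)/(-10908 - 91)) = 191/18 + √(-8560 + (27*(1/35) + 110)/(-10999)) = 191/18 + √(-8560 + (27/35 + 110)*(-1/10999)) = 191/18 + √(-8560 + (3877/35)*(-1/10999)) = 191/18 + √(-8560 - 3877/384965) = 191/18 + √(-3295304277/384965) = 191/18 + I*√1268576810995305/384965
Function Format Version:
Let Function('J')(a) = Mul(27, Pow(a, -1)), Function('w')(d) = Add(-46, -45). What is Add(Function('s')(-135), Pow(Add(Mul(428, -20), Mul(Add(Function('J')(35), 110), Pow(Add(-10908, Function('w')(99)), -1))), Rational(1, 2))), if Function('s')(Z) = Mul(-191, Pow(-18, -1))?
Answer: Add(Rational(191, 18), Mul(Rational(1, 384965), I, Pow(1268576810995305, Rational(1, 2)))) ≈ Add(10.611, Mul(92.520, I))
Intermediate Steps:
Function('s')(Z) = Rational(191, 18) (Function('s')(Z) = Mul(-191, Rational(-1, 18)) = Rational(191, 18))
Function('w')(d) = -91
Add(Function('s')(-135), Pow(Add(Mul(428, -20), Mul(Add(Function('J')(35), 110), Pow(Add(-10908, Function('w')(99)), -1))), Rational(1, 2))) = Add(Rational(191, 18), Pow(Add(Mul(428, -20), Mul(Add(Mul(27, Pow(35, -1)), 110), Pow(Add(-10908, -91), -1))), Rational(1, 2))) = Add(Rational(191, 18), Pow(Add(-8560, Mul(Add(Mul(27, Rational(1, 35)), 110), Pow(-10999, -1))), Rational(1, 2))) = Add(Rational(191, 18), Pow(Add(-8560, Mul(Add(Rational(27, 35), 110), Rational(-1, 10999))), Rational(1, 2))) = Add(Rational(191, 18), Pow(Add(-8560, Mul(Rational(3877, 35), Rational(-1, 10999))), Rational(1, 2))) = Add(Rational(191, 18), Pow(Add(-8560, Rational(-3877, 384965)), Rational(1, 2))) = Add(Rational(191, 18), Pow(Rational(-3295304277, 384965), Rational(1, 2))) = Add(Rational(191, 18), Mul(Rational(1, 384965), I, Pow(1268576810995305, Rational(1, 2))))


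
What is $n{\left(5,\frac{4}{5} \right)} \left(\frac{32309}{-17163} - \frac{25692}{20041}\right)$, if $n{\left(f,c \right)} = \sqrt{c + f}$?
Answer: $- \frac{217691293 \sqrt{145}}{343963683} \approx -7.621$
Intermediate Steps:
$n{\left(5,\frac{4}{5} \right)} \left(\frac{32309}{-17163} - \frac{25692}{20041}\right) = \sqrt{\frac{4}{5} + 5} \left(\frac{32309}{-17163} - \frac{25692}{20041}\right) = \sqrt{4 \cdot \frac{1}{5} + 5} \left(32309 \left(- \frac{1}{17163}\right) - \frac{25692}{20041}\right) = \sqrt{\frac{4}{5} + 5} \left(- \frac{32309}{17163} - \frac{25692}{20041}\right) = \sqrt{\frac{29}{5}} \left(- \frac{1088456465}{343963683}\right) = \frac{\sqrt{145}}{5} \left(- \frac{1088456465}{343963683}\right) = - \frac{217691293 \sqrt{145}}{343963683}$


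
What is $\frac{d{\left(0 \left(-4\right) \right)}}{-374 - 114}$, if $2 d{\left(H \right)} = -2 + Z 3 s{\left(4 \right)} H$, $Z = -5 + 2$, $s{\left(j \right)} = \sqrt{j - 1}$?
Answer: $\frac{1}{488} \approx 0.0020492$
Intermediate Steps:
$s{\left(j \right)} = \sqrt{-1 + j}$
$Z = -3$
$d{\left(H \right)} = -1 - \frac{9 H \sqrt{3}}{2}$ ($d{\left(H \right)} = \frac{-2 - 3 \cdot 3 \sqrt{-1 + 4} H}{2} = \frac{-2 - 3 \cdot 3 \sqrt{3} H}{2} = \frac{-2 - 3 \cdot 3 H \sqrt{3}}{2} = \frac{-2 - 9 H \sqrt{3}}{2} = -1 - \frac{9 H \sqrt{3}}{2}$)
$\frac{d{\left(0 \left(-4\right) \right)}}{-374 - 114} = \frac{-1 - \frac{9 \cdot 0 \left(-4\right) \sqrt{3}}{2}}{-374 - 114} = \frac{-1 - 0 \sqrt{3}}{-488} = \left(-1 + 0\right) \left(- \frac{1}{488}\right) = \left(-1\right) \left(- \frac{1}{488}\right) = \frac{1}{488}$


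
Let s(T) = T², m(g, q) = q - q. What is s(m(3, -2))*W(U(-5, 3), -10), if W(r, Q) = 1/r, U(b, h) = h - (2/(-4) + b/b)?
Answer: 0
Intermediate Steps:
m(g, q) = 0
U(b, h) = -½ + h (U(b, h) = h - (2*(-¼) + 1) = h - (-½ + 1) = h - 1*½ = h - ½ = -½ + h)
s(m(3, -2))*W(U(-5, 3), -10) = 0²/(-½ + 3) = 0/(5/2) = 0*(⅖) = 0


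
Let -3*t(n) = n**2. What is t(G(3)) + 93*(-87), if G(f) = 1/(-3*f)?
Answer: -1966114/243 ≈ -8091.0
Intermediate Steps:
G(f) = -1/(3*f)
t(n) = -n**2/3
t(G(3)) + 93*(-87) = -(-1/3/3)**2/3 + 93*(-87) = -(-1/3*1/3)**2/3 - 8091 = -(-1/9)**2/3 - 8091 = -1/3*1/81 - 8091 = -1/243 - 8091 = -1966114/243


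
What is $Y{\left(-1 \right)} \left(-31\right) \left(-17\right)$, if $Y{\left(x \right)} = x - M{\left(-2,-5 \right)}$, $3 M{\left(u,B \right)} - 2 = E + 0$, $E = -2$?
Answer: $-527$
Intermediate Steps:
$M{\left(u,B \right)} = 0$ ($M{\left(u,B \right)} = \frac{2}{3} + \frac{-2 + 0}{3} = \frac{2}{3} + \frac{1}{3} \left(-2\right) = \frac{2}{3} - \frac{2}{3} = 0$)
$Y{\left(x \right)} = x$ ($Y{\left(x \right)} = x - 0 = x + 0 = x$)
$Y{\left(-1 \right)} \left(-31\right) \left(-17\right) = \left(-1\right) \left(-31\right) \left(-17\right) = 31 \left(-17\right) = -527$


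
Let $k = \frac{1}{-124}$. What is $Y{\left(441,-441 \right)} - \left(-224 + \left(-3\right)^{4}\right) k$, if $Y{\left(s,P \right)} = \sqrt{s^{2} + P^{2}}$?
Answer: $- \frac{143}{124} + 441 \sqrt{2} \approx 622.51$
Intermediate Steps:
$k = - \frac{1}{124} \approx -0.0080645$
$Y{\left(s,P \right)} = \sqrt{P^{2} + s^{2}}$
$Y{\left(441,-441 \right)} - \left(-224 + \left(-3\right)^{4}\right) k = \sqrt{\left(-441\right)^{2} + 441^{2}} - \left(-224 + \left(-3\right)^{4}\right) \left(- \frac{1}{124}\right) = \sqrt{194481 + 194481} - \left(-224 + 81\right) \left(- \frac{1}{124}\right) = \sqrt{388962} - \left(-143\right) \left(- \frac{1}{124}\right) = 441 \sqrt{2} - \frac{143}{124} = - \frac{143}{124} + 441 \sqrt{2}$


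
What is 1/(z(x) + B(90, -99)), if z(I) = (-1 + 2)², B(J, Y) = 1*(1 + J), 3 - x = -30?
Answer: 1/92 ≈ 0.010870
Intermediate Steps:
x = 33 (x = 3 - 1*(-30) = 3 + 30 = 33)
B(J, Y) = 1 + J
z(I) = 1 (z(I) = 1² = 1)
1/(z(x) + B(90, -99)) = 1/(1 + (1 + 90)) = 1/(1 + 91) = 1/92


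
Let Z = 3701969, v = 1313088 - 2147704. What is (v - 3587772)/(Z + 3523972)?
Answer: -4422388/7225941 ≈ -0.61202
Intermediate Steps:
v = -834616
(v - 3587772)/(Z + 3523972) = (-834616 - 3587772)/(3701969 + 3523972) = -4422388/7225941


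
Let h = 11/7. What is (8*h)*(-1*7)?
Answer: -88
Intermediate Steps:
h = 11/7 (h = 11*(⅐) = 11/7 ≈ 1.5714)
(8*h)*(-1*7) = (8*(11/7))*(-1*7) = (88/7)*(-7) = -88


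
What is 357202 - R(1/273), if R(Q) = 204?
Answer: 356998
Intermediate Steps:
357202 - R(1/273) = 357202 - 1*204 = 357202 - 204 = 356998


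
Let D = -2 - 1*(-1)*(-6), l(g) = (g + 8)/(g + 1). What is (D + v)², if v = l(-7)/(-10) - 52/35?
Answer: 15816529/176400 ≈ 89.663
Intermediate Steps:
l(g) = (8 + g)/(1 + g)
D = -8 (D = -2 + 1*(-6) = -2 - 6 = -8)
v = -617/420 (v = ((8 - 7)/(1 - 7))/(-10) - 52/35 = (1/(-6))*(-⅒) - 52*1/35 = -⅙*1*(-⅒) - 52/35 = -⅙*(-⅒) - 52/35 = 1/60 - 52/35 = -617/420 ≈ -1.4690)
(D + v)² = (-8 - 617/420)² = (-3977/420)² = 15816529/176400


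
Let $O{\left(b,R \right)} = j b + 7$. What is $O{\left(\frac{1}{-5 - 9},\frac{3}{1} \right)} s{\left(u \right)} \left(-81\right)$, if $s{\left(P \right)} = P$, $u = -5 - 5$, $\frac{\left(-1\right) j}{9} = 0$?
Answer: $5670$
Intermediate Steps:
$j = 0$ ($j = \left(-9\right) 0 = 0$)
$u = -10$ ($u = -5 - 5 = -10$)
$O{\left(b,R \right)} = 7$ ($O{\left(b,R \right)} = 0 b + 7 = 0 + 7 = 7$)
$O{\left(\frac{1}{-5 - 9},\frac{3}{1} \right)} s{\left(u \right)} \left(-81\right) = 7 \left(-10\right) \left(-81\right) = \left(-70\right) \left(-81\right) = 5670$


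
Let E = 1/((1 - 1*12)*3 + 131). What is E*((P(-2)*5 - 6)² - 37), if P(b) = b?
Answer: 219/98 ≈ 2.2347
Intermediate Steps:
E = 1/98 (E = 1/((1 - 12)*3 + 131) = 1/(-11*3 + 131) = 1/(-33 + 131) = 1/98 ≈ 0.010204)
E*((P(-2)*5 - 6)² - 37) = ((-2*5 - 6)² - 37)/98 = ((-10 - 6)² - 37)/98 = ((-16)² - 37)/98 = (256 - 37)/98 = (1/98)*219 = 219/98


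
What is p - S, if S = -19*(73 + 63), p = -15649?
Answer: -13065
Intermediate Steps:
S = -2584 (S = -19*136 = -2584)
p - S = -15649 - 1*(-2584) = -15649 + 2584 = -13065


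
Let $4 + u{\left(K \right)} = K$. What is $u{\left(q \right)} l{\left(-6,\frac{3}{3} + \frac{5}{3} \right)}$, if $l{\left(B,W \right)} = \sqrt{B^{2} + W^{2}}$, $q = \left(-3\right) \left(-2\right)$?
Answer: $\frac{4 \sqrt{97}}{3} \approx 13.132$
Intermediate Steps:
$q = 6$
$u{\left(K \right)} = -4 + K$
$u{\left(q \right)} l{\left(-6,\frac{3}{3} + \frac{5}{3} \right)} = \left(-4 + 6\right) \sqrt{\left(-6\right)^{2} + \left(\frac{3}{3} + \frac{5}{3}\right)^{2}} = 2 \sqrt{36 + \left(3 \cdot \frac{1}{3} + 5 \cdot \frac{1}{3}\right)^{2}} = 2 \sqrt{36 + \left(1 + \frac{5}{3}\right)^{2}} = 2 \sqrt{36 + \left(\frac{8}{3}\right)^{2}} = 2 \sqrt{36 + \frac{64}{9}} = 2 \sqrt{\frac{388}{9}} = 2 \frac{2 \sqrt{97}}{3} = \frac{4 \sqrt{97}}{3}$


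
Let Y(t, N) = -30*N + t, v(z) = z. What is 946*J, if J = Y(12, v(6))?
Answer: -158928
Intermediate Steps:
Y(t, N) = t - 30*N
J = -168 (J = 12 - 30*6 = 12 - 180 = -168)
946*J = 946*(-168) = -158928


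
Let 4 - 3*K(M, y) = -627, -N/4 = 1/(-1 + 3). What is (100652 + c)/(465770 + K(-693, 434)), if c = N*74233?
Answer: -143442/1397941 ≈ -0.10261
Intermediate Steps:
N = -2 (N = -4/(-1 + 3) = -4/2 = -4*½ = -2)
K(M, y) = 631/3 (K(M, y) = 4/3 - ⅓*(-627) = 4/3 + 209 = 631/3)
c = -148466 (c = -2*74233 = -148466)
(100652 + c)/(465770 + K(-693, 434)) = (100652 - 148466)/(465770 + 631/3) = -47814/1397941/3 = -47814*3/1397941 = -143442/1397941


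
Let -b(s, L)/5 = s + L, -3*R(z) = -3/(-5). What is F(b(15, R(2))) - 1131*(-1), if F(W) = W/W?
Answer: 1132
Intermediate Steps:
R(z) = -⅕ (R(z) = -(-1)/(-5) = -(-1)*(-1)/5 = -⅓*⅗ = -⅕)
b(s, L) = -5*L - 5*s (b(s, L) = -5*(s + L) = -5*(L + s) = -5*L - 5*s)
F(W) = 1
F(b(15, R(2))) - 1131*(-1) = 1 - 1131*(-1) = 1 - 1*(-1131) = 1 + 1131 = 1132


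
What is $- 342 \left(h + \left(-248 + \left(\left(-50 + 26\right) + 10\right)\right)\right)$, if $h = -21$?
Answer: $96786$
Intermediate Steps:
$- 342 \left(h + \left(-248 + \left(\left(-50 + 26\right) + 10\right)\right)\right) = - 342 \left(-21 + \left(-248 + \left(\left(-50 + 26\right) + 10\right)\right)\right) = - 342 \left(-21 + \left(-248 + \left(-24 + 10\right)\right)\right) = - 342 \left(-21 - 262\right) = \left(-342\right) \left(-283\right) = 96786$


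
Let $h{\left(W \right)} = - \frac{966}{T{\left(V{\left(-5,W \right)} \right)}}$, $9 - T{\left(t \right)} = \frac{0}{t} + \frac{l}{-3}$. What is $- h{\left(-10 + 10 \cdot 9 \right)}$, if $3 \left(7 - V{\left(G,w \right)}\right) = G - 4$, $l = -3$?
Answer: $\frac{483}{4} \approx 120.75$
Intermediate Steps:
$V{\left(G,w \right)} = \frac{25}{3} - \frac{G}{3}$ ($V{\left(G,w \right)} = 7 - \frac{G - 4}{3} = 7 - \frac{-4 + G}{3} = 7 - \left(- \frac{4}{3} + \frac{G}{3}\right) = \frac{25}{3} - \frac{G}{3}$)
$T{\left(t \right)} = 8$ ($T{\left(t \right)} = 9 - \left(\frac{0}{t} - \frac{3}{-3}\right) = 9 - \left(0 - -1\right) = 9 - \left(0 + 1\right) = 9 - 1 = 8$)
$h{\left(W \right)} = - \frac{483}{4}$ ($h{\left(W \right)} = - \frac{966}{8} = \left(-966\right) \frac{1}{8} = - \frac{483}{4}$)
$- h{\left(-10 + 10 \cdot 9 \right)} = \left(-1\right) \left(- \frac{483}{4}\right) = \frac{483}{4}$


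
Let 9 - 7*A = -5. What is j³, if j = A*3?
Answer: 216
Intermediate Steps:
A = 2 (A = 9/7 - ⅐*(-5) = 9/7 + 5/7 = 2)
j = 6 (j = 2*3 = 6)
j³ = 6³ = 216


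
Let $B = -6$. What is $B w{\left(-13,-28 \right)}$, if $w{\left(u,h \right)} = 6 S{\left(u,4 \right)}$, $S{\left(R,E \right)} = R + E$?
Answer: $324$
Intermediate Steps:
$S{\left(R,E \right)} = E + R$
$w{\left(u,h \right)} = 24 + 6 u$ ($w{\left(u,h \right)} = 6 \left(4 + u\right) = 24 + 6 u$)
$B w{\left(-13,-28 \right)} = - 6 \left(24 + 6 \left(-13\right)\right) = - 6 \left(24 - 78\right) = \left(-6\right) \left(-54\right) = 324$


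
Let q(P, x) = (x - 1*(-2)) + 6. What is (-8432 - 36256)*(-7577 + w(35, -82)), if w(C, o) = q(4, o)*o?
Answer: 67434192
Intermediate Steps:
q(P, x) = 8 + x (q(P, x) = (x + 2) + 6 = (2 + x) + 6 = 8 + x)
w(C, o) = o*(8 + o) (w(C, o) = (8 + o)*o = o*(8 + o))
(-8432 - 36256)*(-7577 + w(35, -82)) = (-8432 - 36256)*(-7577 - 82*(8 - 82)) = -44688*(-7577 - 82*(-74)) = -44688*(-7577 + 6068) = -44688*(-1509) = 67434192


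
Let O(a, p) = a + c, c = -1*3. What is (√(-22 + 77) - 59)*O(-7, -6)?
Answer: 590 - 10*√55 ≈ 515.84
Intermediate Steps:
c = -3
O(a, p) = -3 + a (O(a, p) = a - 3 = -3 + a)
(√(-22 + 77) - 59)*O(-7, -6) = (√(-22 + 77) - 59)*(-3 - 7) = (√55 - 59)*(-10) = (-59 + √55)*(-10) = 590 - 10*√55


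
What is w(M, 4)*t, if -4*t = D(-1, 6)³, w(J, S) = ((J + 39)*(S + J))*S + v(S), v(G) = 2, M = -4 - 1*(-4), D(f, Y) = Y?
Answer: -33804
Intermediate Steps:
M = 0 (M = -4 + 4 = 0)
w(J, S) = 2 + S*(39 + J)*(J + S) (w(J, S) = ((J + 39)*(S + J))*S + 2 = ((39 + J)*(J + S))*S + 2 = S*(39 + J)*(J + S) + 2 = 2 + S*(39 + J)*(J + S))
t = -54 (t = -¼*6³ = -¼*216 = -54)
w(M, 4)*t = (2 + 39*4² + 0*4² + 4*0² + 39*0*4)*(-54) = (2 + 39*16 + 0*16 + 4*0 + 0)*(-54) = (2 + 624 + 0 + 0 + 0)*(-54) = 626*(-54) = -33804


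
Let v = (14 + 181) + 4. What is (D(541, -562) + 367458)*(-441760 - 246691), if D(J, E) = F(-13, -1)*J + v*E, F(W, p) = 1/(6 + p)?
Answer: -880281675091/5 ≈ -1.7606e+11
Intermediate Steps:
v = 199 (v = 195 + 4 = 199)
D(J, E) = 199*E + J/5 (D(J, E) = J/(6 - 1) + 199*E = J/5 + 199*E = 199*E + J/5)
(D(541, -562) + 367458)*(-441760 - 246691) = ((199*(-562) + (1/5)*541) + 367458)*(-441760 - 246691) = ((-111838 + 541/5) + 367458)*(-688451) = (-558649/5 + 367458)*(-688451) = (1278641/5)*(-688451) = -880281675091/5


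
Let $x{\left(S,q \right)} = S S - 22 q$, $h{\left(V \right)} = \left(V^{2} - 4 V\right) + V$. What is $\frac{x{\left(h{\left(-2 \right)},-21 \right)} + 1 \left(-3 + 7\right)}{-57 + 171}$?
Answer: $\frac{283}{57} \approx 4.9649$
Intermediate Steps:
$h{\left(V \right)} = V^{2} - 3 V$
$x{\left(S,q \right)} = S^{2} - 22 q$
$\frac{x{\left(h{\left(-2 \right)},-21 \right)} + 1 \left(-3 + 7\right)}{-57 + 171} = \frac{\left(\left(- 2 \left(-3 - 2\right)\right)^{2} - -462\right) + 1 \left(-3 + 7\right)}{-57 + 171} = \frac{\left(\left(\left(-2\right) \left(-5\right)\right)^{2} + 462\right) + 1 \cdot 4}{114} = \left(\left(10^{2} + 462\right) + 4\right) \frac{1}{114} = \left(\left(100 + 462\right) + 4\right) \frac{1}{114} = \left(562 + 4\right) \frac{1}{114} = 566 \cdot \frac{1}{114} = \frac{283}{57}$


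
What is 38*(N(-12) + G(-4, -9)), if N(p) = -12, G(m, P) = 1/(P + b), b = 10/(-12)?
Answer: -27132/59 ≈ -459.86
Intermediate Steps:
b = -⅚ (b = 10*(-1/12) = -⅚ ≈ -0.83333)
G(m, P) = 1/(-⅚ + P) (G(m, P) = 1/(P - ⅚) = 1/(-⅚ + P))
38*(N(-12) + G(-4, -9)) = 38*(-12 + 6/(-5 + 6*(-9))) = 38*(-12 + 6/(-5 - 54)) = 38*(-12 + 6/(-59)) = 38*(-12 + 6*(-1/59)) = 38*(-12 - 6/59) = 38*(-714/59) = -27132/59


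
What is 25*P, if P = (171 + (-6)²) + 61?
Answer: 6700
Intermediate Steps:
P = 268 (P = (171 + 36) + 61 = 207 + 61 = 268)
25*P = 25*268 = 6700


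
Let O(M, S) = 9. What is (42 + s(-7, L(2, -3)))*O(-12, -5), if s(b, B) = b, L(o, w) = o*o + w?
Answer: 315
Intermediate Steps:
L(o, w) = w + o² (L(o, w) = o² + w = w + o²)
(42 + s(-7, L(2, -3)))*O(-12, -5) = (42 - 7)*9 = 35*9 = 315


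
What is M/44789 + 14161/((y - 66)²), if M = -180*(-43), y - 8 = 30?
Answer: 13067861/716624 ≈ 18.235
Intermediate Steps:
y = 38 (y = 8 + 30 = 38)
M = 7740
M/44789 + 14161/((y - 66)²) = 7740/44789 + 14161/((38 - 66)²) = 7740*(1/44789) + 14161/((-28)²) = 7740/44789 + 14161/784 = 7740/44789 + 14161*(1/784) = 7740/44789 + 289/16 = 13067861/716624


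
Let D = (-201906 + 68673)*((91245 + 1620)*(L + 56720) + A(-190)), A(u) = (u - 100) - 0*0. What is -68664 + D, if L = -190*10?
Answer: -678270418547994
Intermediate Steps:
L = -1900
A(u) = -100 + u (A(u) = (-100 + u) - 1*0 = (-100 + u) + 0 = -100 + u)
D = -678270418479330 (D = (-201906 + 68673)*((91245 + 1620)*(-1900 + 56720) + (-100 - 190)) = -133233*(92865*54820 - 290) = -133233*(5090859300 - 290) = -133233*5090859010 = -678270418479330)
-68664 + D = -68664 - 678270418479330 = -678270418547994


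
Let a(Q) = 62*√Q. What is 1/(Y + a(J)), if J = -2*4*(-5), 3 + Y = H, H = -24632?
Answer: -4927/121345893 - 124*√10/606729465 ≈ -4.1249e-5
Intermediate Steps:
Y = -24635 (Y = -3 - 24632 = -24635)
J = 40 (J = -8*(-5) = 40)
1/(Y + a(J)) = 1/(-24635 + 62*√40) = 1/(-24635 + 62*(2*√10)) = 1/(-24635 + 124*√10)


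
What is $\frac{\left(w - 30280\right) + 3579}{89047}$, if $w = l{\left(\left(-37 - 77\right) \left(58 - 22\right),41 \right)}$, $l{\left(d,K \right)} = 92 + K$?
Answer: $- \frac{26568}{89047} \approx -0.29836$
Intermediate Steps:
$w = 133$ ($w = 92 + 41 = 133$)
$\frac{\left(w - 30280\right) + 3579}{89047} = \frac{\left(133 - 30280\right) + 3579}{89047} = \left(-30147 + 3579\right) \frac{1}{89047} = \left(-26568\right) \frac{1}{89047} = - \frac{26568}{89047}$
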